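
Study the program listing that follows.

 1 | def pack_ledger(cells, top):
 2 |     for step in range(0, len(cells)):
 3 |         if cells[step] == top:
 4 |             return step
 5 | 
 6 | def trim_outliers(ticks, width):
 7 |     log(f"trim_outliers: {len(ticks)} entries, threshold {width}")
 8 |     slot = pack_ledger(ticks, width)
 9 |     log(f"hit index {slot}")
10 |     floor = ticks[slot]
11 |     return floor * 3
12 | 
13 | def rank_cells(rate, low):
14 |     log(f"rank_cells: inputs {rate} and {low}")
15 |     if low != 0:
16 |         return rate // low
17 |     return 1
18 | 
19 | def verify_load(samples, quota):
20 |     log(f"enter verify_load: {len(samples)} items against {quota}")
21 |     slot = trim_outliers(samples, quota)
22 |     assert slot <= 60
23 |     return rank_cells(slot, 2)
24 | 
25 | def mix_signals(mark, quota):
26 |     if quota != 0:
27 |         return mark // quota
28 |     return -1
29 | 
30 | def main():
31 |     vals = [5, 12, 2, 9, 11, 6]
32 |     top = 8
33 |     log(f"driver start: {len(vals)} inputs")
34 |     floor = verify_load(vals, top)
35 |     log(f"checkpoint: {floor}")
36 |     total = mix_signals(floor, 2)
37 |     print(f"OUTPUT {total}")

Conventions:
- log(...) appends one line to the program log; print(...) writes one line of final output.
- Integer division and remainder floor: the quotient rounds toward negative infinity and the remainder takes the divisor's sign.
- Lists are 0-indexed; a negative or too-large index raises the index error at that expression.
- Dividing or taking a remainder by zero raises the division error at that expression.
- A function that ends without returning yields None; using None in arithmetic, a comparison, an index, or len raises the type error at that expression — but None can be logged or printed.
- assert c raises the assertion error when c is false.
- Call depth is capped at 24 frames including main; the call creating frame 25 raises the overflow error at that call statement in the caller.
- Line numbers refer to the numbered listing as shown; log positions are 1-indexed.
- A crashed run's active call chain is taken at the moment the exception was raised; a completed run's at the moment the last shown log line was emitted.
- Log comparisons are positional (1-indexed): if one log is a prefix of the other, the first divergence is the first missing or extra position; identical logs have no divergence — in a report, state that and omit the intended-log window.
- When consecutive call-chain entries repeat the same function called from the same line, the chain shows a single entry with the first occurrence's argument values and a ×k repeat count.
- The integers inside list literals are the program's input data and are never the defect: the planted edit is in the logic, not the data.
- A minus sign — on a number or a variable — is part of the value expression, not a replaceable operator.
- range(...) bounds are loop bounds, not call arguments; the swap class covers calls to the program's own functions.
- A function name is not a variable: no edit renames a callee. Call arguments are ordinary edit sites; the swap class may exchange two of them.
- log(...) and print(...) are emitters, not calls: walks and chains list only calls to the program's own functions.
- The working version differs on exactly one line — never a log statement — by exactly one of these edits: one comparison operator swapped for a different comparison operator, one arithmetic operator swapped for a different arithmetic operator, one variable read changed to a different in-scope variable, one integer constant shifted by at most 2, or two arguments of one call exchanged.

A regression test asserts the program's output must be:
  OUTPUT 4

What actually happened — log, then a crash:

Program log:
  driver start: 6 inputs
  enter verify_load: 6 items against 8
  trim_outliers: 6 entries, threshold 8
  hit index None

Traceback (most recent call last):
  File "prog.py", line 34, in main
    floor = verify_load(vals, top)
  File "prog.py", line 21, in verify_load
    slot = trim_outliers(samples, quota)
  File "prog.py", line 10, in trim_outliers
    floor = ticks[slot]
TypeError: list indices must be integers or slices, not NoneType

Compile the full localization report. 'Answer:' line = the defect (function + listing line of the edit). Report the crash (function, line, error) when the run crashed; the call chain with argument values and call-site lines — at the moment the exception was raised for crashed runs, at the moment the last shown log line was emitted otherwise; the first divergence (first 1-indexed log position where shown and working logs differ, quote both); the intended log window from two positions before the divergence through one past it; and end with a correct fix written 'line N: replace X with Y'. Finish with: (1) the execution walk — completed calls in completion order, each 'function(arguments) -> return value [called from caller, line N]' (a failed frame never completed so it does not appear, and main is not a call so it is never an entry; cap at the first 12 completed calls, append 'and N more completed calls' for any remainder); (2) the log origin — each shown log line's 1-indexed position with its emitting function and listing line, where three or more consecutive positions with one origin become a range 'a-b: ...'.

Answer: the defect is in main at line 32.
The tell: Log line 2 is where behavior first shows: 'enter verify_load: 6 items against 8' appears instead of 'enter verify_load: 6 items against 6'.
Crash: trim_outliers, line 10, TypeError.
Call chain: main -> verify_load([5, 12, 2, 9, 11, 6], 8) (called at line 34) -> trim_outliers([5, 12, 2, 9, 11, 6], 8) (called at line 21).
First divergence: at position 2 the run shows 'enter verify_load: 6 items against 8' where the working version logs 'enter verify_load: 6 items against 6'.
Intended log window:
  1: driver start: 6 inputs
  2: enter verify_load: 6 items against 6
  3: trim_outliers: 6 entries, threshold 6
Execution walk:
  pack_ledger([5, 12, 2, 9, 11, 6], 8) -> None  [called from trim_outliers, line 8]
Origin of each log line:
  1: from main, line 33
  2: from verify_load, line 20
  3: from trim_outliers, line 7
  4: from trim_outliers, line 9
A correct fix: line 32: replace `8` with `6`.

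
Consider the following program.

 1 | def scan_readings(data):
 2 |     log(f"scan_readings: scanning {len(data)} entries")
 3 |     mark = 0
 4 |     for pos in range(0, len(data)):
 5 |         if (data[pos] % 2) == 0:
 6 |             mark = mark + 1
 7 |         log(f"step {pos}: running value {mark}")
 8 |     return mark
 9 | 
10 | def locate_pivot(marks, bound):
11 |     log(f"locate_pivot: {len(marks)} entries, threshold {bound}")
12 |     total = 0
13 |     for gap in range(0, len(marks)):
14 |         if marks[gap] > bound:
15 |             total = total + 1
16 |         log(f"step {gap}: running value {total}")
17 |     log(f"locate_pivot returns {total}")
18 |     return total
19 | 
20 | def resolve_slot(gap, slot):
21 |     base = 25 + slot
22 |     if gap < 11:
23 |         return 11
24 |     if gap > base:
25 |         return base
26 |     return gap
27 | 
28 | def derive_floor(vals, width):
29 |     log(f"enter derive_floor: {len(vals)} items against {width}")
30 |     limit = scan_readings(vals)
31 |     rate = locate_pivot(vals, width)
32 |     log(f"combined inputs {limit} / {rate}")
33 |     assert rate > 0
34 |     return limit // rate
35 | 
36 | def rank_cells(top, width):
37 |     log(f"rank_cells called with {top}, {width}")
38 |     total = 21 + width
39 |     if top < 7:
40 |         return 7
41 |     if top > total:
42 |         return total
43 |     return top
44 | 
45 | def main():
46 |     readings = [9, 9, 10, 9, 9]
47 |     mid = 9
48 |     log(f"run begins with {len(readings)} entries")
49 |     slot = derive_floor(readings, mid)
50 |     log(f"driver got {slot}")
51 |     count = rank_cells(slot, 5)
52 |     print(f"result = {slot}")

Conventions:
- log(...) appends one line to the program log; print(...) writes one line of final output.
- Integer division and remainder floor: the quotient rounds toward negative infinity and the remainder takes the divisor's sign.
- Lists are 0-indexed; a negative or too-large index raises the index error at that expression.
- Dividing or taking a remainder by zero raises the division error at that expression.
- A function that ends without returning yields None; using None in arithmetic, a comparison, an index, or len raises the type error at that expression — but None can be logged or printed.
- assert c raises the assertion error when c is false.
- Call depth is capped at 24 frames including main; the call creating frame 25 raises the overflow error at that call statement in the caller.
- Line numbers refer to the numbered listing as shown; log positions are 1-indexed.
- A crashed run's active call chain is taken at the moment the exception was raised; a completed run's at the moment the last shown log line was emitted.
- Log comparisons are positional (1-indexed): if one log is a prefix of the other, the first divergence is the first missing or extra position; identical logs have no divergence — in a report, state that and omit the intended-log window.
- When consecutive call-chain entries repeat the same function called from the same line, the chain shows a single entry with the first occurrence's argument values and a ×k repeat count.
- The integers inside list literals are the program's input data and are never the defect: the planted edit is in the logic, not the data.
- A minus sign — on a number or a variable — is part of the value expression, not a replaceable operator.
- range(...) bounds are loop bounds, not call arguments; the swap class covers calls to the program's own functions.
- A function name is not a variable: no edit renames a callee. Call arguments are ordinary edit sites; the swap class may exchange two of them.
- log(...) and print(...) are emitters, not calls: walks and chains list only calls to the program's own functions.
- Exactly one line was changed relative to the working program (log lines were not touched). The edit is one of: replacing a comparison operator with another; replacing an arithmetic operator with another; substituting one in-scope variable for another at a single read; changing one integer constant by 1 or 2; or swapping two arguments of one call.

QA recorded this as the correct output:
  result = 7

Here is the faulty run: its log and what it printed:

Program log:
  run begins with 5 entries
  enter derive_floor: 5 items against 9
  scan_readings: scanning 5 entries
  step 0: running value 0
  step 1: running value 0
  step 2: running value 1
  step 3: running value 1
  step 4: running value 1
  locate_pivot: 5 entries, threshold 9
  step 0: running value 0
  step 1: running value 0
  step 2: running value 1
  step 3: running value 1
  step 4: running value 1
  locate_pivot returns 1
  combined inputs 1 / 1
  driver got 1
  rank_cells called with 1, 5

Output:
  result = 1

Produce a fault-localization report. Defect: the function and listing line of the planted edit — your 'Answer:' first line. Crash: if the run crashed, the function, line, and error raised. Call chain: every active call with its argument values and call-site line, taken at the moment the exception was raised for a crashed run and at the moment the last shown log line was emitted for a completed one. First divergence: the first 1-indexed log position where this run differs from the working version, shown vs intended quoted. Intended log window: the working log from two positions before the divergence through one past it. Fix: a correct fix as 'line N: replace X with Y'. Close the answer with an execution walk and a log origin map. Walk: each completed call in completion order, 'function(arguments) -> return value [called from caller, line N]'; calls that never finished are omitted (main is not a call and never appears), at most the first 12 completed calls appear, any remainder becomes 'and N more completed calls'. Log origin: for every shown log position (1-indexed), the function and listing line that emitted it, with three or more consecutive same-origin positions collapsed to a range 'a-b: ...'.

Answer: the defect is in main at line 52.
Core observation: The two runs log identically and part ways only at the printed values.
Call chain: main -> rank_cells(1, 5) (called at line 51).
First divergence: none — the logs agree in full.
Execution walk:
  scan_readings([9, 9, 10, 9, 9]) -> 1  [called from derive_floor, line 30]
  locate_pivot([9, 9, 10, 9, 9], 9) -> 1  [called from derive_floor, line 31]
  derive_floor([9, 9, 10, 9, 9], 9) -> 1  [called from main, line 49]
  rank_cells(1, 5) -> 7  [called from main, line 51]
Log origins:
  1: logged in main at line 48
  2: logged in derive_floor at line 29
  3: logged in scan_readings at line 2
  4-8: logged in scan_readings at line 7
  9: logged in locate_pivot at line 11
  10-14: logged in locate_pivot at line 16
  15: logged in locate_pivot at line 17
  16: logged in derive_floor at line 32
  17: logged in main at line 50
  18: logged in rank_cells at line 37
A correct fix: line 52: replace `slot` with `count`.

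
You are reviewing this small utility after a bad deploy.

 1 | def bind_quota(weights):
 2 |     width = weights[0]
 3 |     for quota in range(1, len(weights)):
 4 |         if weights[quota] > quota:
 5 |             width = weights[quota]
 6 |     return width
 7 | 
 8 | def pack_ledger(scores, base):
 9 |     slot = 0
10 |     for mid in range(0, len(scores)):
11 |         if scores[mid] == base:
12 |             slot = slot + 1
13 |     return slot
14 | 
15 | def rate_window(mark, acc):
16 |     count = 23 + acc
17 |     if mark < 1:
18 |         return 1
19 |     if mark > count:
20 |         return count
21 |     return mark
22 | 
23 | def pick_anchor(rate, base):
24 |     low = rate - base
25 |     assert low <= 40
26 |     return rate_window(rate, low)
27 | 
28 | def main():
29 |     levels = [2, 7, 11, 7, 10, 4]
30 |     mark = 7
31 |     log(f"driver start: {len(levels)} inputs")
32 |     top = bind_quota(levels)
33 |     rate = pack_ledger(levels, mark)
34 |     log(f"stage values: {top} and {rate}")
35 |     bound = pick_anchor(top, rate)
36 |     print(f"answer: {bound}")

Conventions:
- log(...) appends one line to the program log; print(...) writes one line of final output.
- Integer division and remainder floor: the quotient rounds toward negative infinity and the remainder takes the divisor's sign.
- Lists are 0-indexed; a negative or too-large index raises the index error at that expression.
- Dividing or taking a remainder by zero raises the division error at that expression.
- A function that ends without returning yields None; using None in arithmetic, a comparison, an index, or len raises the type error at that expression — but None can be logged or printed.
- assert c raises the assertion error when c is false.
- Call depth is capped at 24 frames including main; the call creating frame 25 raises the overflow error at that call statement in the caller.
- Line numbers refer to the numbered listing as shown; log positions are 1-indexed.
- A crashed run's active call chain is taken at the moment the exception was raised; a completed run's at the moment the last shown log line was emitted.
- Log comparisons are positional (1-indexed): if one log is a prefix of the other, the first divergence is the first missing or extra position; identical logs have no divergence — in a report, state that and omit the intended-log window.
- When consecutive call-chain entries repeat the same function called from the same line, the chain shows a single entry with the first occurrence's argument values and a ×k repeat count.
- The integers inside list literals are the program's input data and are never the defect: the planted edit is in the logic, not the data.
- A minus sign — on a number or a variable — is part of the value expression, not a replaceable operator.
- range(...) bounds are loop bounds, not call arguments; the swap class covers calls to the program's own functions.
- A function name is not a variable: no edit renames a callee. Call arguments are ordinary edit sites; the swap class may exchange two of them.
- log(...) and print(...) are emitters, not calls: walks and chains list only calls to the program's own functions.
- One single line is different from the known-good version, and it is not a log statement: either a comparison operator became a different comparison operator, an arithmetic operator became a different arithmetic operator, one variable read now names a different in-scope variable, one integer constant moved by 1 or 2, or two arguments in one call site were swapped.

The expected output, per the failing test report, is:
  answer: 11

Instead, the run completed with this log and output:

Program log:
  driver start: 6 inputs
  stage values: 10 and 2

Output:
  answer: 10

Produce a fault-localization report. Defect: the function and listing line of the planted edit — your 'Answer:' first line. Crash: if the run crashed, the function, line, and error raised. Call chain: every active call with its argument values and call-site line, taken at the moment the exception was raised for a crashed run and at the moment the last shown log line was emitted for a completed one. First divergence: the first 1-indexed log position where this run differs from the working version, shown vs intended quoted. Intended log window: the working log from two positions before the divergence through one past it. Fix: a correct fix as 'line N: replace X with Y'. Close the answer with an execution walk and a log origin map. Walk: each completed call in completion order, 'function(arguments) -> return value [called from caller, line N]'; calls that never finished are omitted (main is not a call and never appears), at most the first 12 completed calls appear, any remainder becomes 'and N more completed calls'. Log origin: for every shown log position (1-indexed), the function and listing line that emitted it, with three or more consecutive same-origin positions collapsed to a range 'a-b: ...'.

Answer: the defect is in bind_quota at line 4.
Core observation: The log first diverges at position 2: the faulty run prints 'stage values: 10 and 2' where the working version prints 'stage values: 11 and 2'.
Call chain: main.
First divergence: position 2; shown 'stage values: 10 and 2' vs intended 'stage values: 11 and 2'.
Intended log window:
  1: driver start: 6 inputs
  2: stage values: 11 and 2
Execution walk:
  bind_quota([2, 7, 11, 7, 10, 4]) -> 10  [called from main, line 32]
  pack_ledger([2, 7, 11, 7, 10, 4], 7) -> 2  [called from main, line 33]
  rate_window(10, 8) -> 10  [called from pick_anchor, line 26]
  pick_anchor(10, 2) -> 10  [called from main, line 35]
Log origins:
  1: emitted by main (line 31)
  2: emitted by main (line 34)
A correct fix: line 4: replace `weights[quota] > quota` with `weights[quota] > width`.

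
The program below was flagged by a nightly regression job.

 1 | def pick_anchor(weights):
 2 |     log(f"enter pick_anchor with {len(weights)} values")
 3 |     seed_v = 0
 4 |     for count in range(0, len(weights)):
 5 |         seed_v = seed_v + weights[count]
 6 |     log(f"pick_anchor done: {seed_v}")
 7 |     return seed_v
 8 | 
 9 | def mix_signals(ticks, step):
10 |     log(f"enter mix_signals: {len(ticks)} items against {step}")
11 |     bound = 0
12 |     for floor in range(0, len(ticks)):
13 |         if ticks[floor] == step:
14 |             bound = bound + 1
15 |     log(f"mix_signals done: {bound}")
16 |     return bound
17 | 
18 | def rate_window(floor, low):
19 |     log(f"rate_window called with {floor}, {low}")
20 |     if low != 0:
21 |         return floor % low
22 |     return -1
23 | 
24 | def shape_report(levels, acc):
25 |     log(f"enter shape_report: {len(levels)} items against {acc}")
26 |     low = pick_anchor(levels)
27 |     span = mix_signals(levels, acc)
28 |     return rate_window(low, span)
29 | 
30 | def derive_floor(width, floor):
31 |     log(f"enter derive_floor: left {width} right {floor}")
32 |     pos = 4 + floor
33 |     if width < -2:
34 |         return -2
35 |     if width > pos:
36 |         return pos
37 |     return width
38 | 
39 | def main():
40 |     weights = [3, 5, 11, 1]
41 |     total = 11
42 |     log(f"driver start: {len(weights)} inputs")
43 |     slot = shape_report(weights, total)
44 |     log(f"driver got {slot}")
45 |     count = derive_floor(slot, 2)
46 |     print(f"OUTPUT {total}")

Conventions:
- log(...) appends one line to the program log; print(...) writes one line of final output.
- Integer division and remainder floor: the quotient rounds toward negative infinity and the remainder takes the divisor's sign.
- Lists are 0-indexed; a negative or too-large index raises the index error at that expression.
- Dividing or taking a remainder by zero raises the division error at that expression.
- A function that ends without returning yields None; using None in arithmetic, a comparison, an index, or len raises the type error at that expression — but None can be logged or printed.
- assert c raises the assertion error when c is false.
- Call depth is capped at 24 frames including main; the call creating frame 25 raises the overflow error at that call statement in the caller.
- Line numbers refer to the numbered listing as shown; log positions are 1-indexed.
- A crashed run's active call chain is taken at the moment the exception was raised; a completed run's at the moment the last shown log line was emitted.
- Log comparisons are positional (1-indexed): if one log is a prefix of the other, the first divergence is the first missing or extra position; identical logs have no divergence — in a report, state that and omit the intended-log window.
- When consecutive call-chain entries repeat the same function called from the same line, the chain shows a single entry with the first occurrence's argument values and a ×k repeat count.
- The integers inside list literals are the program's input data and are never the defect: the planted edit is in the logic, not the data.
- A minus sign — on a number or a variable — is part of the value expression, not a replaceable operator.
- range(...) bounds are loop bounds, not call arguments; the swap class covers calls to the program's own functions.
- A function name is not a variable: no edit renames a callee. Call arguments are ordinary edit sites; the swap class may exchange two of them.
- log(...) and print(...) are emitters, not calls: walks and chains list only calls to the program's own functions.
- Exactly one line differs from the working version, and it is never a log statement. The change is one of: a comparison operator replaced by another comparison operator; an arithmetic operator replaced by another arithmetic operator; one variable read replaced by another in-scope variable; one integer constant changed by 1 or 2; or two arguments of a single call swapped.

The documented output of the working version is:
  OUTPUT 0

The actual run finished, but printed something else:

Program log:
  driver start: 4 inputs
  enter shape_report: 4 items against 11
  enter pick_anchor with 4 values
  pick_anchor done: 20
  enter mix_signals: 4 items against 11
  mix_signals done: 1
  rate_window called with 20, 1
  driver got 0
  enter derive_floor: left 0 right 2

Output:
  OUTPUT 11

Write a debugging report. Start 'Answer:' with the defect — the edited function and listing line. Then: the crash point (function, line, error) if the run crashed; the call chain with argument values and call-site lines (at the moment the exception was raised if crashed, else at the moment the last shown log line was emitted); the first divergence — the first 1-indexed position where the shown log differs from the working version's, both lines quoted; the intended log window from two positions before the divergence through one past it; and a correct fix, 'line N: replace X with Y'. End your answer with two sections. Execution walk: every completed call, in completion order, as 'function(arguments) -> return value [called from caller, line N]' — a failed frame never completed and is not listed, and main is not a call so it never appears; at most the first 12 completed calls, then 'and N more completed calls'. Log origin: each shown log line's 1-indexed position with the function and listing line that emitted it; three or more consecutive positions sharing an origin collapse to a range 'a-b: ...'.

Answer: the defect is in main at line 46.
The tell: The two runs log identically and part ways only at the printed values.
Call chain: main -> derive_floor(0, 2) (called at line 45).
First divergence: there is none — every log position agrees.
Execution walk:
  pick_anchor([3, 5, 11, 1]) -> 20  [called from shape_report, line 26]
  mix_signals([3, 5, 11, 1], 11) -> 1  [called from shape_report, line 27]
  rate_window(20, 1) -> 0  [called from shape_report, line 28]
  shape_report([3, 5, 11, 1], 11) -> 0  [called from main, line 43]
  derive_floor(0, 2) -> 0  [called from main, line 45]
Log origins:
  1: from main, line 42
  2: from shape_report, line 25
  3: from pick_anchor, line 2
  4: from pick_anchor, line 6
  5: from mix_signals, line 10
  6: from mix_signals, line 15
  7: from rate_window, line 19
  8: from main, line 44
  9: from derive_floor, line 31
A correct fix: line 46: replace `total` with `count`.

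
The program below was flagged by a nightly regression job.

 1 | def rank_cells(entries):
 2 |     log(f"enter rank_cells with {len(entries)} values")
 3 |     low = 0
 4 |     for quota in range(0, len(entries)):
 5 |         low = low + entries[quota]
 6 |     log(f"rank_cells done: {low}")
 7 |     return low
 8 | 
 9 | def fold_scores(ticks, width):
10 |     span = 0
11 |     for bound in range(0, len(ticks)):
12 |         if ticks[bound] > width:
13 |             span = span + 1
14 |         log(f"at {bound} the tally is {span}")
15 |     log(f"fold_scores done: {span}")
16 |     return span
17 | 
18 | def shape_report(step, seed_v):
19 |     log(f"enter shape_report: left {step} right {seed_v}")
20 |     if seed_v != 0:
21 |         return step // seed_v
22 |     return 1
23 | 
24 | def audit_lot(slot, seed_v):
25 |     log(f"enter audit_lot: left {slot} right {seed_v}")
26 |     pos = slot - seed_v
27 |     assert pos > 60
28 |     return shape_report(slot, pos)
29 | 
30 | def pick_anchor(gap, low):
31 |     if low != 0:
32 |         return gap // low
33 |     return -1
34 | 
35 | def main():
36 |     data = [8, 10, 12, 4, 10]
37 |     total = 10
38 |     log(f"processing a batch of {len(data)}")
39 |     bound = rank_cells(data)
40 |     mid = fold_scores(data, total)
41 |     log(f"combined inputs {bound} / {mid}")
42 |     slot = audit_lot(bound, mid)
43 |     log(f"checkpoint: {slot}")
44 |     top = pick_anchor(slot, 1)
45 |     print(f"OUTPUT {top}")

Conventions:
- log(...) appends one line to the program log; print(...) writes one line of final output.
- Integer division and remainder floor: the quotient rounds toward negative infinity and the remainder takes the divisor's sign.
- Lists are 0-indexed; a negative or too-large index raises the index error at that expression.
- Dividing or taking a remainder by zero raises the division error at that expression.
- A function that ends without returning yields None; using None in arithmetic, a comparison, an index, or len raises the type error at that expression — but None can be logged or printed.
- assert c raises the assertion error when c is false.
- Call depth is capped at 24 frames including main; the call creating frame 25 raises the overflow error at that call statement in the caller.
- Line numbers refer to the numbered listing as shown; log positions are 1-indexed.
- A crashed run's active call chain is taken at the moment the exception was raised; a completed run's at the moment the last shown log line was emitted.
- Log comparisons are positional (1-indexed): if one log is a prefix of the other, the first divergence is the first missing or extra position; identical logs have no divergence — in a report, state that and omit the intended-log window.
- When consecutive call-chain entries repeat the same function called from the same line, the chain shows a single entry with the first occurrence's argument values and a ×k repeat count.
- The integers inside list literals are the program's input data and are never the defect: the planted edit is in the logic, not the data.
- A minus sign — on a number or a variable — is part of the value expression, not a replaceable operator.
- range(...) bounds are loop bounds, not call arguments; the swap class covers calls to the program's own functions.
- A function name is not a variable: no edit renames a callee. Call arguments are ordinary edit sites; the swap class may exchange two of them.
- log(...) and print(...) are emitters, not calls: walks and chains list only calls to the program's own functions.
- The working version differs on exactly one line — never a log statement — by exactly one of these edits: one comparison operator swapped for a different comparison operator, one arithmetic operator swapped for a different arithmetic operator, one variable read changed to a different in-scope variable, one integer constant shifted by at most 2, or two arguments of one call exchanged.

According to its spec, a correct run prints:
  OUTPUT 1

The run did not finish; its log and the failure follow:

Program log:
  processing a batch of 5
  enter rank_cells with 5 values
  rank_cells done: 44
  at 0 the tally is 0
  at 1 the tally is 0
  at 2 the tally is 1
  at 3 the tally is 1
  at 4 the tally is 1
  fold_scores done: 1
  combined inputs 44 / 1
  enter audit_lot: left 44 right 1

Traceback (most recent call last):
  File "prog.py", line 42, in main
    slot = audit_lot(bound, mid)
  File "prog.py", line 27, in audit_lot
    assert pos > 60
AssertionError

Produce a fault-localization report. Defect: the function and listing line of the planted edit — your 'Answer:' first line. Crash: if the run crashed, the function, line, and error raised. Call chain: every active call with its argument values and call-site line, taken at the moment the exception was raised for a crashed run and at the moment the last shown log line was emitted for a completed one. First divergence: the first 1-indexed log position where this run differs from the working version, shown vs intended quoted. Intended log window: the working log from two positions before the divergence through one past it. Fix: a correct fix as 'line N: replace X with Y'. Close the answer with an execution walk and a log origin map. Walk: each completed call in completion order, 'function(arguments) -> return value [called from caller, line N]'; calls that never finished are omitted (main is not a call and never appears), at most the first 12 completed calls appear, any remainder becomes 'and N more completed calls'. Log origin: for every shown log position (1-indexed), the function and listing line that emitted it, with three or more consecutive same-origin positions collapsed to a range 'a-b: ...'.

Answer: the defect is in audit_lot at line 27.
Core observation: After 11 matching log lines the faulty run goes silent, while the working version continues with 'enter shape_report: left 44 right 43'.
Crash: audit_lot, line 27, AssertionError.
Call chain: main -> audit_lot(44, 1) (called at line 42).
First divergence: position 12; the shown log stops at 11 lines while the working version next logs 'enter shape_report: left 44 right 43'.
Intended log window:
  10: combined inputs 44 / 1
  11: enter audit_lot: left 44 right 1
  12: enter shape_report: left 44 right 43
  13: checkpoint: 1
Execution walk:
  rank_cells([8, 10, 12, 4, 10]) -> 44  [called from main, line 39]
  fold_scores([8, 10, 12, 4, 10], 10) -> 1  [called from main, line 40]
Log line origins:
  1: emitted by main (line 38)
  2: emitted by rank_cells (line 2)
  3: emitted by rank_cells (line 6)
  4-8: emitted by fold_scores (line 14)
  9: emitted by fold_scores (line 15)
  10: emitted by main (line 41)
  11: emitted by audit_lot (line 25)
A correct fix: line 27: replace `>` with `<=`.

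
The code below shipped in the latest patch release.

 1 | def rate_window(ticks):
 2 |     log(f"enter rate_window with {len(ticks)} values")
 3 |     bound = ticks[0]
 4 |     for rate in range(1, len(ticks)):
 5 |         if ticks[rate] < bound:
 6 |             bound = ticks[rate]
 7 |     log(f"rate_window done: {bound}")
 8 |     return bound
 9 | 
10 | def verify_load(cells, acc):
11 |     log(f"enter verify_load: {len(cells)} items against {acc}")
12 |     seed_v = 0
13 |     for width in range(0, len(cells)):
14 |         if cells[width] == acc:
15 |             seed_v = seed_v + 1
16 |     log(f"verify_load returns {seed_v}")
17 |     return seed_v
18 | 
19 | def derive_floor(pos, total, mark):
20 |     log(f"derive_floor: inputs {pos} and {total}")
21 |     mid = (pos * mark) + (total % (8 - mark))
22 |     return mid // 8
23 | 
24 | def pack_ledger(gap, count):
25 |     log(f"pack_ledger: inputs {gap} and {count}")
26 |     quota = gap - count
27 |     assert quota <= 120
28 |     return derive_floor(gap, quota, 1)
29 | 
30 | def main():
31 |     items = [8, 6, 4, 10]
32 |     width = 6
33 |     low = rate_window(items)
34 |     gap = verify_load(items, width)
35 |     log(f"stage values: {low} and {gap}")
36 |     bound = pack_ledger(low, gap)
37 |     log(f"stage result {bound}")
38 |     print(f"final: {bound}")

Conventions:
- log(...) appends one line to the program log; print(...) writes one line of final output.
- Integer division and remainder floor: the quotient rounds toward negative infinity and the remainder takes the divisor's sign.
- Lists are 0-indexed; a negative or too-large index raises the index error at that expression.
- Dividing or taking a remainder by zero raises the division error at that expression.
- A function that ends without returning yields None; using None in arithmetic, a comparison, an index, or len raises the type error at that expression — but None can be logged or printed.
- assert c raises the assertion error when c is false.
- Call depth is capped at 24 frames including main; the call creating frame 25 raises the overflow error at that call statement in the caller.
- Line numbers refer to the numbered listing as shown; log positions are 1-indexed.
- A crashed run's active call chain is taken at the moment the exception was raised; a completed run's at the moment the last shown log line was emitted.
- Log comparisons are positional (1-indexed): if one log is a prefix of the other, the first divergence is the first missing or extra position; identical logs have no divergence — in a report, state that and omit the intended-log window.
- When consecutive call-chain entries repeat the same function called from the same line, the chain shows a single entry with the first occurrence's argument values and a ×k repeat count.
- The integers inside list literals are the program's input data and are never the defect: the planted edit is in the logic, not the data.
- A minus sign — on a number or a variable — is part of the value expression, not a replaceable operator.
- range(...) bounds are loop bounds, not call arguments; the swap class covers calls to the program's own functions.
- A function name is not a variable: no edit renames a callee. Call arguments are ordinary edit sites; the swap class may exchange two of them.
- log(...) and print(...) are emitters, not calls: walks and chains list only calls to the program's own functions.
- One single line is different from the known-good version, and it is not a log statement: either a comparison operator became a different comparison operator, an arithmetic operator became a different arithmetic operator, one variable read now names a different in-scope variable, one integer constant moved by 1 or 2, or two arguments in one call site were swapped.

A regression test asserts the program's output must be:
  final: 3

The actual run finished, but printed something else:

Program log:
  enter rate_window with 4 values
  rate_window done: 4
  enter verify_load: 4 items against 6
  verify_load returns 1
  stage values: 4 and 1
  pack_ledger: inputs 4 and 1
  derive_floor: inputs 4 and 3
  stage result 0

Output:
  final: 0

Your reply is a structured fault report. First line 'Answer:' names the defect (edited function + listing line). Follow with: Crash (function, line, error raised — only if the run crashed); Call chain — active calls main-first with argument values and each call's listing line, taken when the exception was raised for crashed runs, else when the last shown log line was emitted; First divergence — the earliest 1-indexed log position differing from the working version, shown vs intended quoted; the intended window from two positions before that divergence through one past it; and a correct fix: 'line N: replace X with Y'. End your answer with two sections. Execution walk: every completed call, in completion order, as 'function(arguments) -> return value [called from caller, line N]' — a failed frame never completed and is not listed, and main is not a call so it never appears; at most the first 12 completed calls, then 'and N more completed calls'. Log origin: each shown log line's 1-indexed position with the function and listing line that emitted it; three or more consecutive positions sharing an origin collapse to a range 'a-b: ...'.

Answer: the defect is in derive_floor at line 21.
The tell: The earliest visible damage is log position 8 — 'stage result 0' rather than the intended 'stage result 3'.
Call chain: main.
First divergence: position 8 — the shown line 'stage result 0' should read 'stage result 3'.
Intended log window:
  6: pack_ledger: inputs 4 and 1
  7: derive_floor: inputs 4 and 3
  8: stage result 3
Execution walk:
  rate_window([8, 6, 4, 10]) -> 4  [called from main, line 33]
  verify_load([8, 6, 4, 10], 6) -> 1  [called from main, line 34]
  derive_floor(4, 3, 1) -> 0  [called from pack_ledger, line 28]
  pack_ledger(4, 1) -> 0  [called from main, line 36]
Log line origins:
  1: from rate_window, line 2
  2: from rate_window, line 7
  3: from verify_load, line 11
  4: from verify_load, line 16
  5: from main, line 35
  6: from pack_ledger, line 25
  7: from derive_floor, line 20
  8: from main, line 37
A correct fix: line 21: replace `%` with `*`.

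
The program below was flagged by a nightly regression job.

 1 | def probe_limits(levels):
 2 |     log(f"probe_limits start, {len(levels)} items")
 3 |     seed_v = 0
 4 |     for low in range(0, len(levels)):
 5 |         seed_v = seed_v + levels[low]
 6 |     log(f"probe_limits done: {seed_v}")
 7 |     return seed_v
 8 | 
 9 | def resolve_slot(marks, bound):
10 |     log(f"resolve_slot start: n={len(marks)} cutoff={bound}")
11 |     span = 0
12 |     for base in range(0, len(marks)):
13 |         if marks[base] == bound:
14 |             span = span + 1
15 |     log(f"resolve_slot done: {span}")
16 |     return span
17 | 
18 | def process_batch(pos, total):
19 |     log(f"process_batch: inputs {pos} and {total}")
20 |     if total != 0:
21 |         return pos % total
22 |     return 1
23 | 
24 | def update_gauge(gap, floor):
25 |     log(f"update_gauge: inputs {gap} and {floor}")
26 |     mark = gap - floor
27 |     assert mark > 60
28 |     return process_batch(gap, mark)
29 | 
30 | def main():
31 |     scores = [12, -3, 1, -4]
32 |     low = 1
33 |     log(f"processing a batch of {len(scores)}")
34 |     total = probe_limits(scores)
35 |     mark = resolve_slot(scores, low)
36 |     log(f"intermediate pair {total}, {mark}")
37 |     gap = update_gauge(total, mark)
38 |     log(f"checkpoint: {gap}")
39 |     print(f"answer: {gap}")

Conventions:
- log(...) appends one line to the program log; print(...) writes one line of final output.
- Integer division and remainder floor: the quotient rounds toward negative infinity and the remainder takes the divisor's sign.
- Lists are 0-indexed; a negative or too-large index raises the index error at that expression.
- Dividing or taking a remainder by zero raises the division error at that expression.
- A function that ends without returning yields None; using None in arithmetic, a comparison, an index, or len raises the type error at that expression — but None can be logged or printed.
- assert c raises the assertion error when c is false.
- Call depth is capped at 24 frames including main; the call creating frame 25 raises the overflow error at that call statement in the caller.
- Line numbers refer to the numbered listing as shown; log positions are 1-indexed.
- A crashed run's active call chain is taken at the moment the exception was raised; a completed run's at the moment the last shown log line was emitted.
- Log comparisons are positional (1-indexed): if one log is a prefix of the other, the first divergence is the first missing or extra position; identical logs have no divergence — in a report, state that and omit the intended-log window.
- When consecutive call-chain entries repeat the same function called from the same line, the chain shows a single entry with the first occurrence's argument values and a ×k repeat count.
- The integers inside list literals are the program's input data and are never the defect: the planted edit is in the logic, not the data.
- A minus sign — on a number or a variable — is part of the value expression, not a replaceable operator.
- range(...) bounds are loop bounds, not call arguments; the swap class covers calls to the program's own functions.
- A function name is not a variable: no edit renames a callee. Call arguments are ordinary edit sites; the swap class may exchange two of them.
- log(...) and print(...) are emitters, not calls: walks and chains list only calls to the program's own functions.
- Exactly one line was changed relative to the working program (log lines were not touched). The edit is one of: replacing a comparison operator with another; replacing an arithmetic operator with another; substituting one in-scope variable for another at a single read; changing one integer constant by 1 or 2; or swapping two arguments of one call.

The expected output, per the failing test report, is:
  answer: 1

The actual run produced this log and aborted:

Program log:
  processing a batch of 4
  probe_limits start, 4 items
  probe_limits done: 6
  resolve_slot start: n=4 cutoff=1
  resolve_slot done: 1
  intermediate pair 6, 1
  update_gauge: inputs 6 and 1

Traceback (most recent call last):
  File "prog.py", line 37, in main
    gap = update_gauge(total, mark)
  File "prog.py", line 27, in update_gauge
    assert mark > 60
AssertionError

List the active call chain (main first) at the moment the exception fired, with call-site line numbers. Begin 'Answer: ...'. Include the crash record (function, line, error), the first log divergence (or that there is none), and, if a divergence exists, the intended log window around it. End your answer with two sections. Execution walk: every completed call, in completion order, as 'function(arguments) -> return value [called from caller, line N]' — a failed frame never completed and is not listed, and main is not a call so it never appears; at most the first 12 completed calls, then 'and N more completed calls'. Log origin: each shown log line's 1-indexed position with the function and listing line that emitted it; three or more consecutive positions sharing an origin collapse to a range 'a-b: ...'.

Answer: main -> update_gauge (called at line 37).
The tell: After 7 matching log lines the faulty run goes silent, while the working version continues with 'process_batch: inputs 6 and 5'.
Crash: update_gauge, line 27, AssertionError.
First divergence: position 8 (shown log ended at 7 lines; the working version continues: 'process_batch: inputs 6 and 5').
Intended log window:
  6: intermediate pair 6, 1
  7: update_gauge: inputs 6 and 1
  8: process_batch: inputs 6 and 5
  9: checkpoint: 1
Execution walk:
  probe_limits([12, -3, 1, -4]) -> 6  [called from main, line 34]
  resolve_slot([12, -3, 1, -4], 1) -> 1  [called from main, line 35]
Origin of each log line:
  1: logged in main at line 33
  2: logged in probe_limits at line 2
  3: logged in probe_limits at line 6
  4: logged in resolve_slot at line 10
  5: logged in resolve_slot at line 15
  6: logged in main at line 36
  7: logged in update_gauge at line 25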